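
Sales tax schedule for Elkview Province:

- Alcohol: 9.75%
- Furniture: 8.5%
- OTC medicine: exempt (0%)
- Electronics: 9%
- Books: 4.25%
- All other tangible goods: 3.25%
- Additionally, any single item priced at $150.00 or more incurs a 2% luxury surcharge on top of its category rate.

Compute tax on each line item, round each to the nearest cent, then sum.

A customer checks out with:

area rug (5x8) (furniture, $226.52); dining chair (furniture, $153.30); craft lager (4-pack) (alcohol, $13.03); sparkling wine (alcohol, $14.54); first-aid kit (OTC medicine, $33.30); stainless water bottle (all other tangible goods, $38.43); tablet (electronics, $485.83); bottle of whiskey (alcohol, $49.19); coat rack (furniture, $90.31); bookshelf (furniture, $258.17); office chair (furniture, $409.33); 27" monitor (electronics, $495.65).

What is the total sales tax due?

Area rug (5x8) $226.52: furniture → 8.5% + 2% surcharge = 10.5% → $23.78
Dining chair $153.30: furniture → 8.5% + 2% surcharge = 10.5% → $16.10
Craft lager (4-pack) $13.03: alcohol → 9.75% → $1.27
Sparkling wine $14.54: alcohol → 9.75% → $1.42
First-aid kit $33.30: OTC medicine → 0% → $0.00
Stainless water bottle $38.43: all other tangible goods → 3.25% → $1.25
Tablet $485.83: electronics → 9% + 2% surcharge = 11% → $53.44
Bottle of whiskey $49.19: alcohol → 9.75% → $4.80
Coat rack $90.31: furniture → 8.5% → $7.68
Bookshelf $258.17: furniture → 8.5% + 2% surcharge = 10.5% → $27.11
Office chair $409.33: furniture → 8.5% + 2% surcharge = 10.5% → $42.98
27" monitor $495.65: electronics → 9% + 2% surcharge = 11% → $54.52
Total tax = $23.78 + $16.10 + $1.27 + $1.42 + $1.25 + $53.44 + $4.80 + $7.68 + $27.11 + $42.98 + $54.52 = $234.35

$234.35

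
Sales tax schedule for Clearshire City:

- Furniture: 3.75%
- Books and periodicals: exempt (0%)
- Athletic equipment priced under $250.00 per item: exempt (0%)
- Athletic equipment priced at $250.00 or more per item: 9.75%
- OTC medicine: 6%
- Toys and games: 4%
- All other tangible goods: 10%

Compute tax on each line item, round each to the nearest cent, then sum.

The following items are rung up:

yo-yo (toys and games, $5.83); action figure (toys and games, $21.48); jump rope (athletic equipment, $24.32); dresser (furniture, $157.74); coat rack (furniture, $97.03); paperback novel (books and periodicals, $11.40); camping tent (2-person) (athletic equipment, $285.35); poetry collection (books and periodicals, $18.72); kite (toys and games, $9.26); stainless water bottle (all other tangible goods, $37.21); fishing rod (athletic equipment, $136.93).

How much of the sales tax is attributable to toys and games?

Yo-yo $5.83: toys and games → 4% → $0.23
Action figure $21.48: toys and games → 4% → $0.86
Kite $9.26: toys and games → 4% → $0.37
Tax on toys and games = $0.23 + $0.86 + $0.37 = $1.46

$1.46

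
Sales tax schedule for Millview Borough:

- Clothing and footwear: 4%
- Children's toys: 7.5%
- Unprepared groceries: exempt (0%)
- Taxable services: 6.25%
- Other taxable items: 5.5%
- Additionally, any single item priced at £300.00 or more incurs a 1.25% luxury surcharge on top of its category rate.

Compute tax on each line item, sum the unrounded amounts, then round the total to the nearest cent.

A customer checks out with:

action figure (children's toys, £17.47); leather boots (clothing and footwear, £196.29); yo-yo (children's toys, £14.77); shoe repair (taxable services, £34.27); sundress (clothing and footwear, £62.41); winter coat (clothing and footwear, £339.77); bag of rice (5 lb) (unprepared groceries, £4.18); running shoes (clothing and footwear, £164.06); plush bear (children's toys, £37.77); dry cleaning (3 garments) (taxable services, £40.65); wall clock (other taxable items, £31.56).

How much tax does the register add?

Action figure £17.47: children's toys → 7.5% → £1.31025
Leather boots £196.29: clothing and footwear → 4% → £7.8516
Yo-yo £14.77: children's toys → 7.5% → £1.10775
Shoe repair £34.27: taxable services → 6.25% → £2.141875
Sundress £62.41: clothing and footwear → 4% → £2.4964
Winter coat £339.77: clothing and footwear → 4% + 1.25% surcharge = 5.25% → £17.837925
Bag of rice (5 lb) £4.18: unprepared groceries → 0% → £0.00
Running shoes £164.06: clothing and footwear → 4% → £6.5624
Plush bear £37.77: children's toys → 7.5% → £2.83275
Dry cleaning (3 garments) £40.65: taxable services → 6.25% → £2.540625
Wall clock £31.56: other taxable items → 5.5% → £1.7358
Unrounded tax sum = £46.417375 → £46.42

£46.42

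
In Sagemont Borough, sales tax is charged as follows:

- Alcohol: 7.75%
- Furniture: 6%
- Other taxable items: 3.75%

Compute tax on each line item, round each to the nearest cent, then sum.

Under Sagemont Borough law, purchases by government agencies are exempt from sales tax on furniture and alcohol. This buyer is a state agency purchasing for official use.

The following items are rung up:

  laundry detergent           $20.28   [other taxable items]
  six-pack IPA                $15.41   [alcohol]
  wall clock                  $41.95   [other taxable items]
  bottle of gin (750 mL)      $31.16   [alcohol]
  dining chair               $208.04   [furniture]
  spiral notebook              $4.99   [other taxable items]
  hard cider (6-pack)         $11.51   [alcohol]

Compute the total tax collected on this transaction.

Laundry detergent $20.28: other taxable items → 3.75% → $0.76
Six-pack IPA $15.41: alcohol, buyer-exempt → 0% → $0.00
Wall clock $41.95: other taxable items → 3.75% → $1.57
Bottle of gin (750 mL) $31.16: alcohol, buyer-exempt → 0% → $0.00
Dining chair $208.04: furniture, buyer-exempt → 0% → $0.00
Spiral notebook $4.99: other taxable items → 3.75% → $0.19
Hard cider (6-pack) $11.51: alcohol, buyer-exempt → 0% → $0.00
Total tax = $0.76 + $1.57 + $0.19 = $2.52

$2.52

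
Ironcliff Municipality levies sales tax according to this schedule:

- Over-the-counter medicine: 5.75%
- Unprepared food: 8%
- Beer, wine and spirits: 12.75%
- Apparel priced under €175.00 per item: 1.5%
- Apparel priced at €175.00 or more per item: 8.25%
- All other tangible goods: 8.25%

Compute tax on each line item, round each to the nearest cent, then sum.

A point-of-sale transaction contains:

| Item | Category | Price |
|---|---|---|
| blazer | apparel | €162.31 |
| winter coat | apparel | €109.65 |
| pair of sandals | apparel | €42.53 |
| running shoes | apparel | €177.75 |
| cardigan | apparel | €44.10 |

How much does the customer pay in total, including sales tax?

Blazer €162.31: apparel, under €175.00 → 1.5% → €2.43
Winter coat €109.65: apparel, under €175.00 → 1.5% → €1.64
Pair of sandals €42.53: apparel, under €175.00 → 1.5% → €0.64
Running shoes €177.75: apparel, €175.00 or more → 8.25% → €14.66
Cardigan €44.10: apparel, under €175.00 → 1.5% → €0.66
Subtotal = €536.34; tax = €20.03; total due = €556.37

€556.37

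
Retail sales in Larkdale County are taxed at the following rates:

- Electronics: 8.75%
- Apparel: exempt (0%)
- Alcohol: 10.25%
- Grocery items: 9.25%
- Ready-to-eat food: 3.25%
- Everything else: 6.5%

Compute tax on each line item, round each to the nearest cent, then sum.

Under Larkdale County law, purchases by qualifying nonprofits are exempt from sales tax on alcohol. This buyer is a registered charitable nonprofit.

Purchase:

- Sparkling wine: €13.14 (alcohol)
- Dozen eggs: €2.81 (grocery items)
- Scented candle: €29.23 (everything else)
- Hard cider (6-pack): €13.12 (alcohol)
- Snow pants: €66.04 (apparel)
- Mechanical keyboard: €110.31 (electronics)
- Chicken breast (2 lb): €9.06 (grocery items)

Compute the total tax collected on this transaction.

€12.65

Sparkling wine €13.14: alcohol, buyer-exempt → 0% → €0.00
Dozen eggs €2.81: grocery items → 9.25% → €0.26
Scented candle €29.23: everything else → 6.5% → €1.90
Hard cider (6-pack) €13.12: alcohol, buyer-exempt → 0% → €0.00
Snow pants €66.04: apparel → 0% → €0.00
Mechanical keyboard €110.31: electronics → 8.75% → €9.65
Chicken breast (2 lb) €9.06: grocery items → 9.25% → €0.84
Total tax = €0.26 + €1.90 + €9.65 + €0.84 = €12.65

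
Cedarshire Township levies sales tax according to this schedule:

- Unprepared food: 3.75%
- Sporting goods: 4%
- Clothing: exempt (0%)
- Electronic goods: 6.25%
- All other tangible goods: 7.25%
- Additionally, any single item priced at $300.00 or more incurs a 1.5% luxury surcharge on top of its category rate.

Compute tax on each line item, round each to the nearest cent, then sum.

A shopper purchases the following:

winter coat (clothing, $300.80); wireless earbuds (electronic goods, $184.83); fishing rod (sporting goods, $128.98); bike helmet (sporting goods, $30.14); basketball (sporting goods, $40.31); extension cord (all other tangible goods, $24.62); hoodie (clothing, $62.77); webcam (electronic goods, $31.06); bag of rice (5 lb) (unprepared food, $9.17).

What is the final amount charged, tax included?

$840.78

Winter coat $300.80: clothing → 0% + 1.5% surcharge = 1.5% → $4.51
Wireless earbuds $184.83: electronic goods → 6.25% → $11.55
Fishing rod $128.98: sporting goods → 4% → $5.16
Bike helmet $30.14: sporting goods → 4% → $1.21
Basketball $40.31: sporting goods → 4% → $1.61
Extension cord $24.62: all other tangible goods → 7.25% → $1.78
Hoodie $62.77: clothing → 0% → $0.00
Webcam $31.06: electronic goods → 6.25% → $1.94
Bag of rice (5 lb) $9.17: unprepared food → 3.75% → $0.34
Subtotal = $812.68; tax = $28.10; total due = $840.78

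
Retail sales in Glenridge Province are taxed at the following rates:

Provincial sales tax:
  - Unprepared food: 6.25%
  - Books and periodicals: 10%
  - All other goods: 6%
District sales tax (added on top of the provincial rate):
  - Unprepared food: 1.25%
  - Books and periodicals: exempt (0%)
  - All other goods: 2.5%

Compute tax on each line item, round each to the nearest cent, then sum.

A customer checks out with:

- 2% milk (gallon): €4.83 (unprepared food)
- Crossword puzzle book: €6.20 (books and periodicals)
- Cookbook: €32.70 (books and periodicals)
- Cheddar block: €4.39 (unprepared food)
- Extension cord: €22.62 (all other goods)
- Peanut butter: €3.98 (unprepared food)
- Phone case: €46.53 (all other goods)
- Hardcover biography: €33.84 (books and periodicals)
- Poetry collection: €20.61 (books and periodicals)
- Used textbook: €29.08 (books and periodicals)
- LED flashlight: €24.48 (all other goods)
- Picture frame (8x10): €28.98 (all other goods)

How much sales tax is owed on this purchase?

€23.65

2% milk (gallon) €4.83: unprepared food → 6.25% + 1.25% district = 7.5% → €0.36
Crossword puzzle book €6.20: books and periodicals → 10% + 0% district = 10% → €0.62
Cookbook €32.70: books and periodicals → 10% + 0% district = 10% → €3.27
Cheddar block €4.39: unprepared food → 6.25% + 1.25% district = 7.5% → €0.33
Extension cord €22.62: all other goods → 6% + 2.5% district = 8.5% → €1.92
Peanut butter €3.98: unprepared food → 6.25% + 1.25% district = 7.5% → €0.30
Phone case €46.53: all other goods → 6% + 2.5% district = 8.5% → €3.96
Hardcover biography €33.84: books and periodicals → 10% + 0% district = 10% → €3.38
Poetry collection €20.61: books and periodicals → 10% + 0% district = 10% → €2.06
Used textbook €29.08: books and periodicals → 10% + 0% district = 10% → €2.91
LED flashlight €24.48: all other goods → 6% + 2.5% district = 8.5% → €2.08
Picture frame (8x10) €28.98: all other goods → 6% + 2.5% district = 8.5% → €2.46
Total tax = €0.36 + €0.62 + €3.27 + €0.33 + €1.92 + €0.30 + €3.96 + €3.38 + €2.06 + €2.91 + €2.08 + €2.46 = €23.65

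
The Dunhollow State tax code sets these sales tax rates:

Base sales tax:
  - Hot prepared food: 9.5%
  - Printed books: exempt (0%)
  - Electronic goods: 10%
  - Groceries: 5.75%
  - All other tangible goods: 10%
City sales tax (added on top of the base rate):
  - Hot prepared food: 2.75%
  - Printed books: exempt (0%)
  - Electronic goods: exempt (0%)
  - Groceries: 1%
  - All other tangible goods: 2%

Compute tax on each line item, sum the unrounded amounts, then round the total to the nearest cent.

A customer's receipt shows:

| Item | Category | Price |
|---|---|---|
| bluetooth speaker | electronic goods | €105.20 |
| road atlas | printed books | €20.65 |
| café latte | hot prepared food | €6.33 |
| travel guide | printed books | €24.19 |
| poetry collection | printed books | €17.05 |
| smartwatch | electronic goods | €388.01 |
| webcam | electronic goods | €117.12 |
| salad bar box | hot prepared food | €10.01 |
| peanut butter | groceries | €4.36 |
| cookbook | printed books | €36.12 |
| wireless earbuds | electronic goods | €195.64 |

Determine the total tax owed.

Bluetooth speaker €105.20: electronic goods → 10% + 0% city = 10% → €10.52
Road atlas €20.65: printed books → 0% + 0% city = 0% → €0.00
Café latte €6.33: hot prepared food → 9.5% + 2.75% city = 12.25% → €0.775425
Travel guide €24.19: printed books → 0% + 0% city = 0% → €0.00
Poetry collection €17.05: printed books → 0% + 0% city = 0% → €0.00
Smartwatch €388.01: electronic goods → 10% + 0% city = 10% → €38.801
Webcam €117.12: electronic goods → 10% + 0% city = 10% → €11.712
Salad bar box €10.01: hot prepared food → 9.5% + 2.75% city = 12.25% → €1.226225
Peanut butter €4.36: groceries → 5.75% + 1% city = 6.75% → €0.2943
Cookbook €36.12: printed books → 0% + 0% city = 0% → €0.00
Wireless earbuds €195.64: electronic goods → 10% + 0% city = 10% → €19.564
Unrounded tax sum = €82.89295 → €82.89

€82.89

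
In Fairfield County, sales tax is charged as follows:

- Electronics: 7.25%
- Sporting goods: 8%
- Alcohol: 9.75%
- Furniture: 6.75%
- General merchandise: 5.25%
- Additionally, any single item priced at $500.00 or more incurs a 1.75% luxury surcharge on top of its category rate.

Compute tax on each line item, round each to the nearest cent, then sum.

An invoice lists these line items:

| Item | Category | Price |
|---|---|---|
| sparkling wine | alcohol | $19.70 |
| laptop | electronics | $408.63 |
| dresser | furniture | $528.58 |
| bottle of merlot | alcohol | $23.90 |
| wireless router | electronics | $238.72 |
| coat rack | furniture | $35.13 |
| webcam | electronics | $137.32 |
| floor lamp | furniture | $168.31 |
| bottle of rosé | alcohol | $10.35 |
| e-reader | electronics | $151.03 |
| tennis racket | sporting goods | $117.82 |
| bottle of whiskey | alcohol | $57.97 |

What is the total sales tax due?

Sparkling wine $19.70: alcohol → 9.75% → $1.92
Laptop $408.63: electronics → 7.25% → $29.63
Dresser $528.58: furniture → 6.75% + 1.75% surcharge = 8.5% → $44.93
Bottle of merlot $23.90: alcohol → 9.75% → $2.33
Wireless router $238.72: electronics → 7.25% → $17.31
Coat rack $35.13: furniture → 6.75% → $2.37
Webcam $137.32: electronics → 7.25% → $9.96
Floor lamp $168.31: furniture → 6.75% → $11.36
Bottle of rosé $10.35: alcohol → 9.75% → $1.01
E-reader $151.03: electronics → 7.25% → $10.95
Tennis racket $117.82: sporting goods → 8% → $9.43
Bottle of whiskey $57.97: alcohol → 9.75% → $5.65
Total tax = $1.92 + $29.63 + $44.93 + $2.33 + $17.31 + $2.37 + $9.96 + $11.36 + $1.01 + $10.95 + $9.43 + $5.65 = $146.85

$146.85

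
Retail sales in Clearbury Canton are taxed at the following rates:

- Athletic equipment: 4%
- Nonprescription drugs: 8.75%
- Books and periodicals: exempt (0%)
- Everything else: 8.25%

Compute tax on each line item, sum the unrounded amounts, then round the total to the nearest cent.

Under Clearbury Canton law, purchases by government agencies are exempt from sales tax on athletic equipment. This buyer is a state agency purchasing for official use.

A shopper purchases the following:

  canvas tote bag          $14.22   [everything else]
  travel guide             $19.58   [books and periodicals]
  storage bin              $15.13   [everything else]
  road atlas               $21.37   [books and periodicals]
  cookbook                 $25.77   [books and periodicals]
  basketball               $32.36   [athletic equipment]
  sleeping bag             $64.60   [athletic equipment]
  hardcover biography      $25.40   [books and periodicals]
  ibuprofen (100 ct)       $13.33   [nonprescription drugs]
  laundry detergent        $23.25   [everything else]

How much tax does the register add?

$5.51

Canvas tote bag $14.22: everything else → 8.25% → $1.17315
Travel guide $19.58: books and periodicals → 0% → $0.00
Storage bin $15.13: everything else → 8.25% → $1.248225
Road atlas $21.37: books and periodicals → 0% → $0.00
Cookbook $25.77: books and periodicals → 0% → $0.00
Basketball $32.36: athletic equipment, buyer-exempt → 0% → $0.00
Sleeping bag $64.60: athletic equipment, buyer-exempt → 0% → $0.00
Hardcover biography $25.40: books and periodicals → 0% → $0.00
Ibuprofen (100 ct) $13.33: nonprescription drugs → 8.75% → $1.166375
Laundry detergent $23.25: everything else → 8.25% → $1.918125
Unrounded tax sum = $5.505875 → $5.51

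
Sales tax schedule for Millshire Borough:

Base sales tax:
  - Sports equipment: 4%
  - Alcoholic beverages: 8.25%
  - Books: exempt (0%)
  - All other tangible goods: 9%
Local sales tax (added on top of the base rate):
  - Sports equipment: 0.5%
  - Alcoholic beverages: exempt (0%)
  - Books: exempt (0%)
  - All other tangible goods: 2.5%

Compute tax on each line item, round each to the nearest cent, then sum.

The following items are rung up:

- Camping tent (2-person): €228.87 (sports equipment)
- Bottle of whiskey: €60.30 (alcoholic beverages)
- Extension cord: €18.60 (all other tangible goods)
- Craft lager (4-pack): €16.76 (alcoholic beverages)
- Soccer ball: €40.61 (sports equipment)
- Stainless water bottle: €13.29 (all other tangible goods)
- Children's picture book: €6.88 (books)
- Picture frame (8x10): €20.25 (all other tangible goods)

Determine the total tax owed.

Camping tent (2-person) €228.87: sports equipment → 4% + 0.5% local = 4.5% → €10.30
Bottle of whiskey €60.30: alcoholic beverages → 8.25% + 0% local = 8.25% → €4.97
Extension cord €18.60: all other tangible goods → 9% + 2.5% local = 11.5% → €2.14
Craft lager (4-pack) €16.76: alcoholic beverages → 8.25% + 0% local = 8.25% → €1.38
Soccer ball €40.61: sports equipment → 4% + 0.5% local = 4.5% → €1.83
Stainless water bottle €13.29: all other tangible goods → 9% + 2.5% local = 11.5% → €1.53
Children's picture book €6.88: books → 0% + 0% local = 0% → €0.00
Picture frame (8x10) €20.25: all other tangible goods → 9% + 2.5% local = 11.5% → €2.33
Total tax = €10.30 + €4.97 + €2.14 + €1.38 + €1.83 + €1.53 + €2.33 = €24.48

€24.48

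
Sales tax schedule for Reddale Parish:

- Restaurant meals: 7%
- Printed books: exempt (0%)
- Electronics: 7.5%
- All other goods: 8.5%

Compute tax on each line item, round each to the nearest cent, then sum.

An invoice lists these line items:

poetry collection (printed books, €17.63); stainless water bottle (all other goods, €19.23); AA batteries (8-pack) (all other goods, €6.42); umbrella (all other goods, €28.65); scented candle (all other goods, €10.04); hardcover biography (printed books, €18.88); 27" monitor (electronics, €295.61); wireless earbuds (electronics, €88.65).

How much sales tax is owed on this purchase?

Poetry collection €17.63: printed books → 0% → €0.00
Stainless water bottle €19.23: all other goods → 8.5% → €1.63
AA batteries (8-pack) €6.42: all other goods → 8.5% → €0.55
Umbrella €28.65: all other goods → 8.5% → €2.44
Scented candle €10.04: all other goods → 8.5% → €0.85
Hardcover biography €18.88: printed books → 0% → €0.00
27" monitor €295.61: electronics → 7.5% → €22.17
Wireless earbuds €88.65: electronics → 7.5% → €6.65
Total tax = €1.63 + €0.55 + €2.44 + €0.85 + €22.17 + €6.65 = €34.29

€34.29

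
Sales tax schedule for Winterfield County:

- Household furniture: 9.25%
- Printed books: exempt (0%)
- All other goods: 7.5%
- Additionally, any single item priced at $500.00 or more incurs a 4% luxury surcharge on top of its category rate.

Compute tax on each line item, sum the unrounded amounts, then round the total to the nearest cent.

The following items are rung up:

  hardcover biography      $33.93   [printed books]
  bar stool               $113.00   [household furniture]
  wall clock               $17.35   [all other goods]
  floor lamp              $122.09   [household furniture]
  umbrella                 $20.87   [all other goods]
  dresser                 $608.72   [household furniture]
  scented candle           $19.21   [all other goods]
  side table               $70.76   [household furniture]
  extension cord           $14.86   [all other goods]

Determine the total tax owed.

Hardcover biography $33.93: printed books → 0% → $0.00
Bar stool $113.00: household furniture → 9.25% → $10.4525
Wall clock $17.35: all other goods → 7.5% → $1.30125
Floor lamp $122.09: household furniture → 9.25% → $11.293325
Umbrella $20.87: all other goods → 7.5% → $1.56525
Dresser $608.72: household furniture → 9.25% + 4% surcharge = 13.25% → $80.6554
Scented candle $19.21: all other goods → 7.5% → $1.44075
Side table $70.76: household furniture → 9.25% → $6.5453
Extension cord $14.86: all other goods → 7.5% → $1.1145
Unrounded tax sum = $114.368275 → $114.37

$114.37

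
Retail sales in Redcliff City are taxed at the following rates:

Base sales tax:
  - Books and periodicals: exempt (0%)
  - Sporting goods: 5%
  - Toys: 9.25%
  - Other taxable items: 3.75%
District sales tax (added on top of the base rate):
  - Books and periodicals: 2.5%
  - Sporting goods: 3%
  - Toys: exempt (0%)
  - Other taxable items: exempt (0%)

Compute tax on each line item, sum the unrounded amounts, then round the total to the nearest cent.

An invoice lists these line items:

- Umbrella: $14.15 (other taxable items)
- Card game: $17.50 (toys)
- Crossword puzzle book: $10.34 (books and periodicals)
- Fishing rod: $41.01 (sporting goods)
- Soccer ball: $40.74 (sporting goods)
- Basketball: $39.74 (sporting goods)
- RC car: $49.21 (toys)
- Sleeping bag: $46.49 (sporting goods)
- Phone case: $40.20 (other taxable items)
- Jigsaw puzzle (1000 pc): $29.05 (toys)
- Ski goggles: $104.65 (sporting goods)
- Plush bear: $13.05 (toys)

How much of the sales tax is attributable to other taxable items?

Umbrella $14.15: other taxable items → 3.75% + 0% district = 3.75% → $0.530625
Phone case $40.20: other taxable items → 3.75% + 0% district = 3.75% → $1.5075
Tax on other taxable items: unrounded sum = $2.038125 → $2.04

$2.04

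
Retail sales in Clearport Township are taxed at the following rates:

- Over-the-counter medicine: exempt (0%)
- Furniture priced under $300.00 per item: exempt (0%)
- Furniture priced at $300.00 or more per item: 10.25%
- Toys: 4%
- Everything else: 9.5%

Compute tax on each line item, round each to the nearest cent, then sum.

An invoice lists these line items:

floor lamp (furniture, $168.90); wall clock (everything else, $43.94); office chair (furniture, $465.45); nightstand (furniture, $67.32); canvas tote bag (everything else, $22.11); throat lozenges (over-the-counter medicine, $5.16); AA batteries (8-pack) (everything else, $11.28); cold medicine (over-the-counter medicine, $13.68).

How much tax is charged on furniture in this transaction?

$47.71

Floor lamp $168.90: furniture, under $300.00 → 0% → $0.00
Office chair $465.45: furniture, $300.00 or more → 10.25% → $47.71
Nightstand $67.32: furniture, under $300.00 → 0% → $0.00
Tax on furniture = $0.00 + $47.71 + $0.00 = $47.71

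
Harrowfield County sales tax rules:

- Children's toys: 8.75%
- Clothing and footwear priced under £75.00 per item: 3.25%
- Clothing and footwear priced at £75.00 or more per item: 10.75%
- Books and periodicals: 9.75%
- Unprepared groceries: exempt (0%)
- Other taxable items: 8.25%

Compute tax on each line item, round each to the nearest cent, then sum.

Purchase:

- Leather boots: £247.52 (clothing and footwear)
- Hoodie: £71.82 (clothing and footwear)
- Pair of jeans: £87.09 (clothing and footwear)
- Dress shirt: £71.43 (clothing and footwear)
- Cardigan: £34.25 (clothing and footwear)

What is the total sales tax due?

£41.73

Leather boots £247.52: clothing and footwear, £75.00 or more → 10.75% → £26.61
Hoodie £71.82: clothing and footwear, under £75.00 → 3.25% → £2.33
Pair of jeans £87.09: clothing and footwear, £75.00 or more → 10.75% → £9.36
Dress shirt £71.43: clothing and footwear, under £75.00 → 3.25% → £2.32
Cardigan £34.25: clothing and footwear, under £75.00 → 3.25% → £1.11
Total tax = £26.61 + £2.33 + £9.36 + £2.32 + £1.11 = £41.73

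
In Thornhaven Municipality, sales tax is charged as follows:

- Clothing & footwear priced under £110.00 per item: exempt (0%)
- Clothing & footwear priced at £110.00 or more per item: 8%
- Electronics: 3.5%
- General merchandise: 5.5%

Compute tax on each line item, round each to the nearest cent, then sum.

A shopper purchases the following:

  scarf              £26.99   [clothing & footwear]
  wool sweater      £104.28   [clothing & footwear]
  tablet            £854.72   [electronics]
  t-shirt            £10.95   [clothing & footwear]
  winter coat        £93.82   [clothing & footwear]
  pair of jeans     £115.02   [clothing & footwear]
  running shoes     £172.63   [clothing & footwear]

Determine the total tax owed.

£52.93

Scarf £26.99: clothing & footwear, under £110.00 → 0% → £0.00
Wool sweater £104.28: clothing & footwear, under £110.00 → 0% → £0.00
Tablet £854.72: electronics → 3.5% → £29.92
T-shirt £10.95: clothing & footwear, under £110.00 → 0% → £0.00
Winter coat £93.82: clothing & footwear, under £110.00 → 0% → £0.00
Pair of jeans £115.02: clothing & footwear, £110.00 or more → 8% → £9.20
Running shoes £172.63: clothing & footwear, £110.00 or more → 8% → £13.81
Total tax = £29.92 + £9.20 + £13.81 = £52.93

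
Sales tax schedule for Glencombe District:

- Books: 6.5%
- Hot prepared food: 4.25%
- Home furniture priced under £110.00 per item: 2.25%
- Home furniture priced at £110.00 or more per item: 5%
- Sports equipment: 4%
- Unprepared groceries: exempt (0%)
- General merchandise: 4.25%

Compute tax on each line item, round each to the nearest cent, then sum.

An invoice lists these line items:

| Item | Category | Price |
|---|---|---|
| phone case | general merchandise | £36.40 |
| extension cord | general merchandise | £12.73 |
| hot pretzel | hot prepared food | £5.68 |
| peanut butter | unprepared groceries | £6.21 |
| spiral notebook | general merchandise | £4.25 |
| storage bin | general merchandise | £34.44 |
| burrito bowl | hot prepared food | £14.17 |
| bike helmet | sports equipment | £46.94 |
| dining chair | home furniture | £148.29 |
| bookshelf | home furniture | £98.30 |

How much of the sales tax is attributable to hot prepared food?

Hot pretzel £5.68: hot prepared food → 4.25% → £0.24
Burrito bowl £14.17: hot prepared food → 4.25% → £0.60
Tax on hot prepared food = £0.24 + £0.60 = £0.84

£0.84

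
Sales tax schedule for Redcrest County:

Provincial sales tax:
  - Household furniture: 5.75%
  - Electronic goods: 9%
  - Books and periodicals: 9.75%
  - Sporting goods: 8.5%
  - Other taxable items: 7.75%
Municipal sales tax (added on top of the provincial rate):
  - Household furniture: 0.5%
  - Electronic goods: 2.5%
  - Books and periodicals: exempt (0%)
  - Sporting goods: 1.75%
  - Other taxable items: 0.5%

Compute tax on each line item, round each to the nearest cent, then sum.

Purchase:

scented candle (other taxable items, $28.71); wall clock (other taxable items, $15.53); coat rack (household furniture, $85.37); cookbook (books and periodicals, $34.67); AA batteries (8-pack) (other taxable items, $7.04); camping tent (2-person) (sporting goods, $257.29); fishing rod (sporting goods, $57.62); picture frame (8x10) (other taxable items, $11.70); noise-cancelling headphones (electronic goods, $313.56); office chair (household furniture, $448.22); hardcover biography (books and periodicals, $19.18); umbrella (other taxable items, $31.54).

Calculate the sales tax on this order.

$114.74

Scented candle $28.71: other taxable items → 7.75% + 0.5% municipal = 8.25% → $2.37
Wall clock $15.53: other taxable items → 7.75% + 0.5% municipal = 8.25% → $1.28
Coat rack $85.37: household furniture → 5.75% + 0.5% municipal = 6.25% → $5.34
Cookbook $34.67: books and periodicals → 9.75% + 0% municipal = 9.75% → $3.38
AA batteries (8-pack) $7.04: other taxable items → 7.75% + 0.5% municipal = 8.25% → $0.58
Camping tent (2-person) $257.29: sporting goods → 8.5% + 1.75% municipal = 10.25% → $26.37
Fishing rod $57.62: sporting goods → 8.5% + 1.75% municipal = 10.25% → $5.91
Picture frame (8x10) $11.70: other taxable items → 7.75% + 0.5% municipal = 8.25% → $0.97
Noise-cancelling headphones $313.56: electronic goods → 9% + 2.5% municipal = 11.5% → $36.06
Office chair $448.22: household furniture → 5.75% + 0.5% municipal = 6.25% → $28.01
Hardcover biography $19.18: books and periodicals → 9.75% + 0% municipal = 9.75% → $1.87
Umbrella $31.54: other taxable items → 7.75% + 0.5% municipal = 8.25% → $2.60
Total tax = $2.37 + $1.28 + $5.34 + $3.38 + $0.58 + $26.37 + $5.91 + $0.97 + $36.06 + $28.01 + $1.87 + $2.60 = $114.74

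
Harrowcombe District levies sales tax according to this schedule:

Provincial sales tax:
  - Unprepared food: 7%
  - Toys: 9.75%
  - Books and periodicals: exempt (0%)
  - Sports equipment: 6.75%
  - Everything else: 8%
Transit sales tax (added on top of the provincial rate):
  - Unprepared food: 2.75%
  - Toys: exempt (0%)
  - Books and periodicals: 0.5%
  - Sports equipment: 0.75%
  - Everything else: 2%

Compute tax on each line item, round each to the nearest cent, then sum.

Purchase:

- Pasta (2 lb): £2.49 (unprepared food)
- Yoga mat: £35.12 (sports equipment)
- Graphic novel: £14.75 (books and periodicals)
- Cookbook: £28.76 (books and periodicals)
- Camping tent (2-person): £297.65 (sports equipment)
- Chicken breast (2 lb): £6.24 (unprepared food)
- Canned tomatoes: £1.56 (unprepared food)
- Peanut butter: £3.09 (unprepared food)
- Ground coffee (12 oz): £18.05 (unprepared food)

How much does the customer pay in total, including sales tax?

Pasta (2 lb) £2.49: unprepared food → 7% + 2.75% transit = 9.75% → £0.24
Yoga mat £35.12: sports equipment → 6.75% + 0.75% transit = 7.5% → £2.63
Graphic novel £14.75: books and periodicals → 0% + 0.5% transit = 0.5% → £0.07
Cookbook £28.76: books and periodicals → 0% + 0.5% transit = 0.5% → £0.14
Camping tent (2-person) £297.65: sports equipment → 6.75% + 0.75% transit = 7.5% → £22.32
Chicken breast (2 lb) £6.24: unprepared food → 7% + 2.75% transit = 9.75% → £0.61
Canned tomatoes £1.56: unprepared food → 7% + 2.75% transit = 9.75% → £0.15
Peanut butter £3.09: unprepared food → 7% + 2.75% transit = 9.75% → £0.30
Ground coffee (12 oz) £18.05: unprepared food → 7% + 2.75% transit = 9.75% → £1.76
Subtotal = £407.71; tax = £28.22; total due = £435.93

£435.93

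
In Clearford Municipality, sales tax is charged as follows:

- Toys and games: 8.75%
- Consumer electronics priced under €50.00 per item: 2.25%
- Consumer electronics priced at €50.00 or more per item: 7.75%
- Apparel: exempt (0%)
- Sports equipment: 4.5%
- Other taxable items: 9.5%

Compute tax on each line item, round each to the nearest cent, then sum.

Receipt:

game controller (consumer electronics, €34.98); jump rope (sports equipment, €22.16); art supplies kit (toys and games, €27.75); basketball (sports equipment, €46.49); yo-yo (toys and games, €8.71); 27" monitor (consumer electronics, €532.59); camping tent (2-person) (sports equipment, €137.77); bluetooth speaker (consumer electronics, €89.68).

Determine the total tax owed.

€61.50

Game controller €34.98: consumer electronics, under €50.00 → 2.25% → €0.79
Jump rope €22.16: sports equipment → 4.5% → €1.00
Art supplies kit €27.75: toys and games → 8.75% → €2.43
Basketball €46.49: sports equipment → 4.5% → €2.09
Yo-yo €8.71: toys and games → 8.75% → €0.76
27" monitor €532.59: consumer electronics, €50.00 or more → 7.75% → €41.28
Camping tent (2-person) €137.77: sports equipment → 4.5% → €6.20
Bluetooth speaker €89.68: consumer electronics, €50.00 or more → 7.75% → €6.95
Total tax = €0.79 + €1.00 + €2.43 + €2.09 + €0.76 + €41.28 + €6.20 + €6.95 = €61.50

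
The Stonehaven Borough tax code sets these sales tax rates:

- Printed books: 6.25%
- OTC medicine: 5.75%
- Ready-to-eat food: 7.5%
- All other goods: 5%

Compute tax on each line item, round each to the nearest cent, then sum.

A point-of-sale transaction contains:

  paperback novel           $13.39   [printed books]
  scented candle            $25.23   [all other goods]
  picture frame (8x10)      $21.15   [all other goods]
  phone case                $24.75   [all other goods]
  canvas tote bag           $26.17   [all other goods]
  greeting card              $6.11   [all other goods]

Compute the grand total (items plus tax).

Paperback novel $13.39: printed books → 6.25% → $0.84
Scented candle $25.23: all other goods → 5% → $1.26
Picture frame (8x10) $21.15: all other goods → 5% → $1.06
Phone case $24.75: all other goods → 5% → $1.24
Canvas tote bag $26.17: all other goods → 5% → $1.31
Greeting card $6.11: all other goods → 5% → $0.31
Subtotal = $116.80; tax = $6.02; total due = $122.82

$122.82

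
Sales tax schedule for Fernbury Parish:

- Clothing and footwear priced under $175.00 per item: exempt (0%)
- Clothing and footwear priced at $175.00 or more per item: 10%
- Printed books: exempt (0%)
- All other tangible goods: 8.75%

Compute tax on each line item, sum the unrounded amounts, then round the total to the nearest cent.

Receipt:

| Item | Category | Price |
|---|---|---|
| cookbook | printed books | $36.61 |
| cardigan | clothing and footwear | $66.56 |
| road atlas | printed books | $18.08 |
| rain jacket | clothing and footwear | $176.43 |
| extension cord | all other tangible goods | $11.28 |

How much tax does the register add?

$18.63

Cookbook $36.61: printed books → 0% → $0.00
Cardigan $66.56: clothing and footwear, under $175.00 → 0% → $0.00
Road atlas $18.08: printed books → 0% → $0.00
Rain jacket $176.43: clothing and footwear, $175.00 or more → 10% → $17.643
Extension cord $11.28: all other tangible goods → 8.75% → $0.987
Unrounded tax sum = $18.63 → $18.63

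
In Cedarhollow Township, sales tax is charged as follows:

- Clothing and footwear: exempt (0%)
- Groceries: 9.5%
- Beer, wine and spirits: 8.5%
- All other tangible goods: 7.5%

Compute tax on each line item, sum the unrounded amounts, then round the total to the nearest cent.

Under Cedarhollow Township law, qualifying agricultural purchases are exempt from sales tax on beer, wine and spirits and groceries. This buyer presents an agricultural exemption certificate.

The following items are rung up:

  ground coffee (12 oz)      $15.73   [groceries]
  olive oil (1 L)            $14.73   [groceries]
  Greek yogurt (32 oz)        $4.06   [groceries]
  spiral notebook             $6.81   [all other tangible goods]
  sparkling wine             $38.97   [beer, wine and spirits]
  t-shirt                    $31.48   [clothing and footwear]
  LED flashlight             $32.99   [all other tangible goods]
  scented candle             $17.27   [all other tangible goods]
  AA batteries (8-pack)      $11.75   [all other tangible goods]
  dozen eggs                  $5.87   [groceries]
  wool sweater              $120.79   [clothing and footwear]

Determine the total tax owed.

$5.16

Ground coffee (12 oz) $15.73: groceries, buyer-exempt → 0% → $0.00
Olive oil (1 L) $14.73: groceries, buyer-exempt → 0% → $0.00
Greek yogurt (32 oz) $4.06: groceries, buyer-exempt → 0% → $0.00
Spiral notebook $6.81: all other tangible goods → 7.5% → $0.51075
Sparkling wine $38.97: beer, wine and spirits, buyer-exempt → 0% → $0.00
T-shirt $31.48: clothing and footwear → 0% → $0.00
LED flashlight $32.99: all other tangible goods → 7.5% → $2.47425
Scented candle $17.27: all other tangible goods → 7.5% → $1.29525
AA batteries (8-pack) $11.75: all other tangible goods → 7.5% → $0.88125
Dozen eggs $5.87: groceries, buyer-exempt → 0% → $0.00
Wool sweater $120.79: clothing and footwear → 0% → $0.00
Unrounded tax sum = $5.1615 → $5.16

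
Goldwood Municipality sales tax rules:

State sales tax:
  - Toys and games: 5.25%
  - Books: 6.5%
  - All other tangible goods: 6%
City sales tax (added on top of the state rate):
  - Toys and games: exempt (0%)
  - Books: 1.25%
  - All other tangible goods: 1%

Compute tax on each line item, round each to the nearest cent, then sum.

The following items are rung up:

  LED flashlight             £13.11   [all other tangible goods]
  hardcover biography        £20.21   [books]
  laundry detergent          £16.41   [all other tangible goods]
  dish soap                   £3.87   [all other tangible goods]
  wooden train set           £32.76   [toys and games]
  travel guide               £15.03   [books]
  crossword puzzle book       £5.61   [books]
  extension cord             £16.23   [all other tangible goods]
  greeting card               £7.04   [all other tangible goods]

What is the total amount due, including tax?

£139.12

LED flashlight £13.11: all other tangible goods → 6% + 1% city = 7% → £0.92
Hardcover biography £20.21: books → 6.5% + 1.25% city = 7.75% → £1.57
Laundry detergent £16.41: all other tangible goods → 6% + 1% city = 7% → £1.15
Dish soap £3.87: all other tangible goods → 6% + 1% city = 7% → £0.27
Wooden train set £32.76: toys and games → 5.25% + 0% city = 5.25% → £1.72
Travel guide £15.03: books → 6.5% + 1.25% city = 7.75% → £1.16
Crossword puzzle book £5.61: books → 6.5% + 1.25% city = 7.75% → £0.43
Extension cord £16.23: all other tangible goods → 6% + 1% city = 7% → £1.14
Greeting card £7.04: all other tangible goods → 6% + 1% city = 7% → £0.49
Subtotal = £130.27; tax = £8.85; total due = £139.12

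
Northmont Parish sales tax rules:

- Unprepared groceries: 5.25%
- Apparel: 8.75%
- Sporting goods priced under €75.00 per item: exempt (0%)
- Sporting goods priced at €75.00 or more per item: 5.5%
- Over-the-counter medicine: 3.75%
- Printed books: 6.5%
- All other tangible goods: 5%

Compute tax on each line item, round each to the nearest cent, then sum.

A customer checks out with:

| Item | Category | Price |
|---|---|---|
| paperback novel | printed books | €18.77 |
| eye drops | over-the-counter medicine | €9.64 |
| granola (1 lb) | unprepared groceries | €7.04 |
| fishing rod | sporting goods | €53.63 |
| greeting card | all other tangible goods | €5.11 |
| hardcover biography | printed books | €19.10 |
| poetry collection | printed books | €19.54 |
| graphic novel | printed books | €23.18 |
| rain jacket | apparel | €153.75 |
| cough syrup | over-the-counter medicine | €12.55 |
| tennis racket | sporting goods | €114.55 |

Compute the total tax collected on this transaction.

€26.45

Paperback novel €18.77: printed books → 6.5% → €1.22
Eye drops €9.64: over-the-counter medicine → 3.75% → €0.36
Granola (1 lb) €7.04: unprepared groceries → 5.25% → €0.37
Fishing rod €53.63: sporting goods, under €75.00 → 0% → €0.00
Greeting card €5.11: all other tangible goods → 5% → €0.26
Hardcover biography €19.10: printed books → 6.5% → €1.24
Poetry collection €19.54: printed books → 6.5% → €1.27
Graphic novel €23.18: printed books → 6.5% → €1.51
Rain jacket €153.75: apparel → 8.75% → €13.45
Cough syrup €12.55: over-the-counter medicine → 3.75% → €0.47
Tennis racket €114.55: sporting goods, €75.00 or more → 5.5% → €6.30
Total tax = €1.22 + €0.36 + €0.37 + €0.26 + €1.24 + €1.27 + €1.51 + €13.45 + €0.47 + €6.30 = €26.45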